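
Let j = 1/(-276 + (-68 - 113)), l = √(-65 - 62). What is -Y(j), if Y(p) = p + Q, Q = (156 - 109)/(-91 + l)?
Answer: 1962997/3842456 + 47*I*√127/8408 ≈ 0.51087 + 0.062995*I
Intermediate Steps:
l = I*√127 (l = √(-127) = I*√127 ≈ 11.269*I)
j = -1/457 (j = 1/(-276 - 181) = 1/(-457) = -1/457 ≈ -0.0021882)
Q = 47/(-91 + I*√127) (Q = (156 - 109)/(-91 + I*√127) = 47/(-91 + I*√127) ≈ -0.50868 - 0.062995*I)
Y(p) = -4277/8408 + p - 47*I*√127/8408 (Y(p) = p + (-4277/8408 - 47*I*√127/8408) = -4277/8408 + p - 47*I*√127/8408)
-Y(j) = -(-4277/8408 - 1/457 - 47*I*√127/8408) = -(-1962997/3842456 - 47*I*√127/8408) = 1962997/3842456 + 47*I*√127/8408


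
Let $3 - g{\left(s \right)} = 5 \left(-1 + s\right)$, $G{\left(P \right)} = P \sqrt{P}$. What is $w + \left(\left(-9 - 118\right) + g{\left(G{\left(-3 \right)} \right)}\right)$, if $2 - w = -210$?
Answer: $93 + 15 i \sqrt{3} \approx 93.0 + 25.981 i$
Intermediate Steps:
$w = 212$ ($w = 2 - -210 = 2 + 210 = 212$)
$G{\left(P \right)} = P^{\frac{3}{2}}$
$g{\left(s \right)} = 8 - 5 s$ ($g{\left(s \right)} = 3 - 5 \left(-1 + s\right) = 3 - \left(-5 + 5 s\right) = 8 - 5 s$)
$w + \left(\left(-9 - 118\right) + g{\left(G{\left(-3 \right)} \right)}\right) = 212 + \left(\left(-9 - 118\right) + \left(8 - 5 \left(-3\right)^{\frac{3}{2}}\right)\right) = 212 - \left(119 + 5 \left(-3\right) i \sqrt{3}\right) = 212 - \left(119 - 15 i \sqrt{3}\right) = 93 + 15 i \sqrt{3}$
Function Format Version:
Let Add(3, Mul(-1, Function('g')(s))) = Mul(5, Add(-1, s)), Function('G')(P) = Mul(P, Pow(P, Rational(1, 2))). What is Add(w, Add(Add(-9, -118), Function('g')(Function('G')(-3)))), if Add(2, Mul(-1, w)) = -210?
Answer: Add(93, Mul(15, I, Pow(3, Rational(1, 2)))) ≈ Add(93.000, Mul(25.981, I))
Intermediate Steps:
w = 212 (w = Add(2, Mul(-1, -210)) = Add(2, 210) = 212)
Function('G')(P) = Pow(P, Rational(3, 2))
Function('g')(s) = Add(8, Mul(-5, s)) (Function('g')(s) = Add(3, Mul(-1, Mul(5, Add(-1, s)))) = Add(3, Mul(-1, Add(-5, Mul(5, s)))) = Add(3, Add(5, Mul(-5, s))) = Add(8, Mul(-5, s)))
Add(w, Add(Add(-9, -118), Function('g')(Function('G')(-3)))) = Add(212, Add(Add(-9, -118), Add(8, Mul(-5, Pow(-3, Rational(3, 2)))))) = Add(212, Add(-127, Add(8, Mul(-5, Mul(-3, I, Pow(3, Rational(1, 2))))))) = Add(212, Add(-127, Add(8, Mul(15, I, Pow(3, Rational(1, 2)))))) = Add(212, Add(-119, Mul(15, I, Pow(3, Rational(1, 2))))) = Add(93, Mul(15, I, Pow(3, Rational(1, 2))))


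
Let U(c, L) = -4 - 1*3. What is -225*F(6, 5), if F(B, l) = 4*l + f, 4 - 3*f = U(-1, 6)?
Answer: -5325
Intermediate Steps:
U(c, L) = -7 (U(c, L) = -4 - 3 = -7)
f = 11/3 (f = 4/3 - 1/3*(-7) = 4/3 + 7/3 = 11/3 ≈ 3.6667)
F(B, l) = 11/3 + 4*l (F(B, l) = 4*l + 11/3 = 11/3 + 4*l)
-225*F(6, 5) = -225*(11/3 + 4*5) = -225*(11/3 + 20) = -225*71/3 = -5325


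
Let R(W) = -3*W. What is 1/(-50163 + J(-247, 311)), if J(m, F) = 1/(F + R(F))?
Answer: -622/31201387 ≈ -1.9935e-5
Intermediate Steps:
J(m, F) = -1/(2*F) (J(m, F) = 1/(F - 3*F) = 1/(-2*F) = -1/(2*F))
1/(-50163 + J(-247, 311)) = 1/(-50163 - ½/311) = 1/(-50163 - ½*1/311) = 1/(-50163 - 1/622) = 1/(-31201387/622) = -622/31201387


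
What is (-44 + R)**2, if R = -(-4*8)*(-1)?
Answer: 5776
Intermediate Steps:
R = -32 (R = -(-32)*(-1) = -1*32 = -32)
(-44 + R)**2 = (-44 - 32)**2 = (-76)**2 = 5776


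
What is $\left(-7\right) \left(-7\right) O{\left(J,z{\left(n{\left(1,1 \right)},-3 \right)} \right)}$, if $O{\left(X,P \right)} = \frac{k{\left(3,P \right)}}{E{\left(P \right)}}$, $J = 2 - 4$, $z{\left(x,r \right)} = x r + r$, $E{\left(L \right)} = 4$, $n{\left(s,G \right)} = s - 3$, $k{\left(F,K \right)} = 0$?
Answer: $0$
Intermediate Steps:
$n{\left(s,G \right)} = -3 + s$
$z{\left(x,r \right)} = r + r x$ ($z{\left(x,r \right)} = r x + r = r + r x$)
$J = -2$
$O{\left(X,P \right)} = 0$ ($O{\left(X,P \right)} = \frac{0}{4} = 0 \cdot \frac{1}{4} = 0$)
$\left(-7\right) \left(-7\right) O{\left(J,z{\left(n{\left(1,1 \right)},-3 \right)} \right)} = \left(-7\right) \left(-7\right) 0 = 49 \cdot 0 = 0$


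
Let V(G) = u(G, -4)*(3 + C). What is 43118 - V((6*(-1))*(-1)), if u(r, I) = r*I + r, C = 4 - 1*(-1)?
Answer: 43262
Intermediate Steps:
C = 5 (C = 4 + 1 = 5)
u(r, I) = r + I*r (u(r, I) = I*r + r = r + I*r)
V(G) = -24*G (V(G) = (G*(1 - 4))*(3 + 5) = (G*(-3))*8 = -3*G*8 = -24*G)
43118 - V((6*(-1))*(-1)) = 43118 - (-24)*(6*(-1))*(-1) = 43118 - (-24)*(-6*(-1)) = 43118 - (-24)*6 = 43118 - 1*(-144) = 43118 + 144 = 43262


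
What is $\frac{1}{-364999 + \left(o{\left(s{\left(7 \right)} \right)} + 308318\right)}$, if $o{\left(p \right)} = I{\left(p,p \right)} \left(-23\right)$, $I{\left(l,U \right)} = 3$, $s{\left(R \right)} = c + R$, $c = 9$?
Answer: $- \frac{1}{56750} \approx -1.7621 \cdot 10^{-5}$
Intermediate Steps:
$s{\left(R \right)} = 9 + R$
$o{\left(p \right)} = -69$ ($o{\left(p \right)} = 3 \left(-23\right) = -69$)
$\frac{1}{-364999 + \left(o{\left(s{\left(7 \right)} \right)} + 308318\right)} = \frac{1}{-364999 + \left(-69 + 308318\right)} = \frac{1}{-364999 + 308249} = \frac{1}{-56750} = - \frac{1}{56750}$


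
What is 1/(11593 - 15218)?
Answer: -1/3625 ≈ -0.00027586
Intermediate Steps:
1/(11593 - 15218) = 1/(-3625) = -1/3625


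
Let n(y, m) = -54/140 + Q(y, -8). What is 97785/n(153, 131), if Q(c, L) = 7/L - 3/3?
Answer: -9126600/211 ≈ -43254.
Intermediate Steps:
Q(c, L) = -1 + 7/L (Q(c, L) = 7/L - 3*1/3 = 7/L - 1 = -1 + 7/L)
n(y, m) = -633/280 (n(y, m) = -54/140 + (7 - 1*(-8))/(-8) = -54*1/140 - (7 + 8)/8 = -27/70 - 1/8*15 = -27/70 - 15/8 = -633/280)
97785/n(153, 131) = 97785/(-633/280) = 97785*(-280/633) = -9126600/211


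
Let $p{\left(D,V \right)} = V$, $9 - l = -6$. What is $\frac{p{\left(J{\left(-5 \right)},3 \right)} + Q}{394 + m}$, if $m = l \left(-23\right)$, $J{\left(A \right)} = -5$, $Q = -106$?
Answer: $- \frac{103}{49} \approx -2.102$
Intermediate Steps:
$l = 15$ ($l = 9 - -6 = 9 + 6 = 15$)
$m = -345$ ($m = 15 \left(-23\right) = -345$)
$\frac{p{\left(J{\left(-5 \right)},3 \right)} + Q}{394 + m} = \frac{3 - 106}{394 - 345} = - \frac{103}{49}$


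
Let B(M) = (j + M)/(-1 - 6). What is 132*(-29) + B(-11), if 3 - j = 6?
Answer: -3826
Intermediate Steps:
j = -3 (j = 3 - 1*6 = 3 - 6 = -3)
B(M) = 3/7 - M/7 (B(M) = (-3 + M)/(-1 - 6) = (-3 + M)/(-7) = (-3 + M)*(-⅐) = 3/7 - M/7)
132*(-29) + B(-11) = 132*(-29) + (3/7 - ⅐*(-11)) = -3828 + (3/7 + 11/7) = -3828 + 2 = -3826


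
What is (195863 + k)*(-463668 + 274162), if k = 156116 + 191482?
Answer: -102989120266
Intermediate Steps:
k = 347598
(195863 + k)*(-463668 + 274162) = (195863 + 347598)*(-463668 + 274162) = 543461*(-189506) = -102989120266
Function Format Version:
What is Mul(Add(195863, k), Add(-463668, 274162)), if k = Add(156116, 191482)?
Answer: -102989120266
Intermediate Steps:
k = 347598
Mul(Add(195863, k), Add(-463668, 274162)) = Mul(Add(195863, 347598), Add(-463668, 274162)) = Mul(543461, -189506) = -102989120266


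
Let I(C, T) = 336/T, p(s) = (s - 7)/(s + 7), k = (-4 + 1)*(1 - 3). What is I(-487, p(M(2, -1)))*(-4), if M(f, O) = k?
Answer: 17472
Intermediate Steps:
k = 6 (k = -3*(-2) = 6)
M(f, O) = 6
p(s) = (-7 + s)/(7 + s)
I(-487, p(M(2, -1)))*(-4) = (336/(((-7 + 6)/(7 + 6))))*(-4) = (336/((-1/13)))*(-4) = (336/(((1/13)*(-1))))*(-4) = (336/(-1/13))*(-4) = (336*(-13))*(-4) = -4368*(-4) = 17472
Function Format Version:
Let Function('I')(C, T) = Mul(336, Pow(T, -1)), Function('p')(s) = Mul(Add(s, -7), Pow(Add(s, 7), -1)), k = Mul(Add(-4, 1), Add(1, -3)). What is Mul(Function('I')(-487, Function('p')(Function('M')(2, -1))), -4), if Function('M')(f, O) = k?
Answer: 17472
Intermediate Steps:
k = 6 (k = Mul(-3, -2) = 6)
Function('M')(f, O) = 6
Function('p')(s) = Mul(Pow(Add(7, s), -1), Add(-7, s)) (Function('p')(s) = Mul(Add(-7, s), Pow(Add(7, s), -1)) = Mul(Pow(Add(7, s), -1), Add(-7, s)))
Mul(Function('I')(-487, Function('p')(Function('M')(2, -1))), -4) = Mul(Mul(336, Pow(Mul(Pow(Add(7, 6), -1), Add(-7, 6)), -1)), -4) = Mul(Mul(336, Pow(Mul(Pow(13, -1), -1), -1)), -4) = Mul(Mul(336, Pow(Mul(Rational(1, 13), -1), -1)), -4) = Mul(Mul(336, Pow(Rational(-1, 13), -1)), -4) = Mul(Mul(336, -13), -4) = Mul(-4368, -4) = 17472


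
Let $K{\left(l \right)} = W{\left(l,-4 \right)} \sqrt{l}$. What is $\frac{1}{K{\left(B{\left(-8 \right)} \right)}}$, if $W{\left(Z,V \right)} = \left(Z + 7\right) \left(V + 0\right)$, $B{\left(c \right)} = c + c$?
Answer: $- \frac{i}{144} \approx - 0.0069444 i$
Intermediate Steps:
$B{\left(c \right)} = 2 c$
$W{\left(Z,V \right)} = V \left(7 + Z\right)$ ($W{\left(Z,V \right)} = \left(7 + Z\right) V = V \left(7 + Z\right)$)
$K{\left(l \right)} = \sqrt{l} \left(-28 - 4 l\right)$ ($K{\left(l \right)} = - 4 \left(7 + l\right) \sqrt{l} = \left(-28 - 4 l\right) \sqrt{l} = \sqrt{l} \left(-28 - 4 l\right)$)
$\frac{1}{K{\left(B{\left(-8 \right)} \right)}} = \frac{1}{4 \sqrt{2 \left(-8\right)} \left(-7 - 2 \left(-8\right)\right)} = \frac{1}{4 \sqrt{-16} \left(-7 - -16\right)} = \frac{1}{4 \cdot 4 i \left(-7 + 16\right)} = \frac{1}{4 \cdot 4 i 9} = \frac{1}{144 i} = - \frac{i}{144}$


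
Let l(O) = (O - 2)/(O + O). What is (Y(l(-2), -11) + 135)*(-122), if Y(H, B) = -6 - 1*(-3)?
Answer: -16104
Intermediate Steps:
l(O) = (-2 + O)/(2*O) (l(O) = (-2 + O)/((2*O)) = (-2 + O)*(1/(2*O)) = (-2 + O)/(2*O))
Y(H, B) = -3 (Y(H, B) = -6 + 3 = -3)
(Y(l(-2), -11) + 135)*(-122) = (-3 + 135)*(-122) = 132*(-122) = -16104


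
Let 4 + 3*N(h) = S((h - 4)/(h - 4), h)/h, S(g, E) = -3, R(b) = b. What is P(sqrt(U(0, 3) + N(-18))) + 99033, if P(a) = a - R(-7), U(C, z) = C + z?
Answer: 99040 + sqrt(62)/6 ≈ 99041.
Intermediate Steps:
N(h) = -4/3 - 1/h (N(h) = -4/3 + (-3/h)/3 = -4/3 - 1/h)
P(a) = 7 + a (P(a) = a - 1*(-7) = a + 7 = 7 + a)
P(sqrt(U(0, 3) + N(-18))) + 99033 = (7 + sqrt((0 + 3) + (-4/3 - 1/(-18)))) + 99033 = (7 + sqrt(3 + (-4/3 - 1*(-1/18)))) + 99033 = (7 + sqrt(3 + (-4/3 + 1/18))) + 99033 = (7 + sqrt(3 - 23/18)) + 99033 = (7 + sqrt(31/18)) + 99033 = (7 + sqrt(62)/6) + 99033 = 99040 + sqrt(62)/6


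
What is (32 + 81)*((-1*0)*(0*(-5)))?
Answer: 0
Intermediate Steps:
(32 + 81)*((-1*0)*(0*(-5))) = 113*(0*0) = 113*0 = 0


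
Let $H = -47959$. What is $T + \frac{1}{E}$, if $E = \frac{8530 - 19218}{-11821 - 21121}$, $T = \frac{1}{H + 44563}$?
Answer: $\frac{13982543}{4537056} \approx 3.0819$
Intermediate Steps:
$T = - \frac{1}{3396}$ ($T = \frac{1}{-47959 + 44563} = \frac{1}{-3396} = - \frac{1}{3396} \approx -0.00029446$)
$E = \frac{5344}{16471}$ ($E = - \frac{10688}{-32942} = \left(-10688\right) \left(- \frac{1}{32942}\right) = \frac{5344}{16471} \approx 0.32445$)
$T + \frac{1}{E} = - \frac{1}{3396} + \frac{1}{\frac{5344}{16471}} = - \frac{1}{3396} + \frac{16471}{5344} = \frac{13982543}{4537056}$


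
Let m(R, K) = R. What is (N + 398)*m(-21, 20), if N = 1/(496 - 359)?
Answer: -1145067/137 ≈ -8358.2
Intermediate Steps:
N = 1/137 ≈ 0.0072993
(N + 398)*m(-21, 20) = (1/137 + 398)*(-21) = (54527/137)*(-21) = -1145067/137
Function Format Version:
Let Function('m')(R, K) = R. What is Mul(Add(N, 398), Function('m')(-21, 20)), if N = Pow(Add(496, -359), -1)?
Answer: Rational(-1145067, 137) ≈ -8358.2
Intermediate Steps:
N = Rational(1, 137) (N = Pow(137, -1) = Rational(1, 137) ≈ 0.0072993)
Mul(Add(N, 398), Function('m')(-21, 20)) = Mul(Add(Rational(1, 137), 398), -21) = Mul(Rational(54527, 137), -21) = Rational(-1145067, 137)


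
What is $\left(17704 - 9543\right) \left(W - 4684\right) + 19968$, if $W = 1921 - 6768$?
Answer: $-77762523$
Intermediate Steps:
$W = -4847$ ($W = 1921 - 6768 = -4847$)
$\left(17704 - 9543\right) \left(W - 4684\right) + 19968 = \left(17704 - 9543\right) \left(-4847 - 4684\right) + 19968 = 8161 \left(-9531\right) + 19968 = -77782491 + 19968 = -77762523$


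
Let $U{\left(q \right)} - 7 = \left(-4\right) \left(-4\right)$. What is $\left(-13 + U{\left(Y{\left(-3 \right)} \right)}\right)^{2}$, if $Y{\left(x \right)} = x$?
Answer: $100$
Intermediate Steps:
$U{\left(q \right)} = 23$ ($U{\left(q \right)} = 7 - -16 = 7 + 16 = 23$)
$\left(-13 + U{\left(Y{\left(-3 \right)} \right)}\right)^{2} = \left(-13 + 23\right)^{2} = 10^{2} = 100$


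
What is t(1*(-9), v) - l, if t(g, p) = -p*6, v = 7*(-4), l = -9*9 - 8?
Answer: 257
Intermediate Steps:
l = -89 (l = -81 - 8 = -89)
v = -28
t(g, p) = -6*p
t(1*(-9), v) - l = -6*(-28) - 1*(-89) = 168 + 89 = 257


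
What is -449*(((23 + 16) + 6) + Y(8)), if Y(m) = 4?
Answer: -22001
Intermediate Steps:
-449*(((23 + 16) + 6) + Y(8)) = -449*(((23 + 16) + 6) + 4) = -449*((39 + 6) + 4) = -449*(45 + 4) = -449*49 = -22001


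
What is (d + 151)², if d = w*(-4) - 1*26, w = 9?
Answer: 7921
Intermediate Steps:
d = -62 (d = 9*(-4) - 1*26 = -36 - 26 = -62)
(d + 151)² = (-62 + 151)² = 89² = 7921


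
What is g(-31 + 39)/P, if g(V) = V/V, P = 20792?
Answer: 1/20792 ≈ 4.8095e-5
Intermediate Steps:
g(V) = 1
g(-31 + 39)/P = 1/20792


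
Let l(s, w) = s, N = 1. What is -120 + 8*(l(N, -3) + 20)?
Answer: 48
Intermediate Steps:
-120 + 8*(l(N, -3) + 20) = -120 + 8*(1 + 20) = -120 + 8*21 = -120 + 168 = 48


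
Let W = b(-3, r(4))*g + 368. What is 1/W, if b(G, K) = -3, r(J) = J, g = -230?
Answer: 1/1058 ≈ 0.00094518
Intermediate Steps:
W = 1058 (W = -3*(-230) + 368 = 690 + 368 = 1058)
1/W = 1/1058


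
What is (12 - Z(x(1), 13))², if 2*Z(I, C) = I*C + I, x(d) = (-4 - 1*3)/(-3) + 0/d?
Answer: 169/9 ≈ 18.778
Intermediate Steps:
x(d) = 7/3 (x(d) = (-4 - 3)*(-⅓) + 0 = -7*(-⅓) + 0 = 7/3 + 0 = 7/3)
Z(I, C) = I/2 + C*I/2 (Z(I, C) = (I*C + I)/2 = (C*I + I)/2 = (I + C*I)/2 = I/2 + C*I/2)
(12 - Z(x(1), 13))² = (12 - 7*(1 + 13)/(2*3))² = (12 - 7*14/(2*3))² = (12 - 1*49/3)² = (12 - 49/3)² = (-13/3)² = 169/9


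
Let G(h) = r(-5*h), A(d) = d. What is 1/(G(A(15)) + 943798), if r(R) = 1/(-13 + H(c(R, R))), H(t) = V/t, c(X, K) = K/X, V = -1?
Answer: 14/13213171 ≈ 1.0595e-6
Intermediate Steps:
H(t) = -1/t
r(R) = -1/14 (r(R) = 1/(-13 - 1/(R/R)) = 1/(-13 - 1/1) = 1/(-13 - 1*1) = 1/(-13 - 1) = 1/(-14) = -1/14)
G(h) = -1/14
1/(G(A(15)) + 943798) = 1/(-1/14 + 943798) = 1/(13213171/14) = 14/13213171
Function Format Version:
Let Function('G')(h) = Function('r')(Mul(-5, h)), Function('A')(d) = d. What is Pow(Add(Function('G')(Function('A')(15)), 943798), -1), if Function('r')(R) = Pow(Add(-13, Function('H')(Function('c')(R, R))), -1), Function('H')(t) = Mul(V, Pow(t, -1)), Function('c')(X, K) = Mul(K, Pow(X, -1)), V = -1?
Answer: Rational(14, 13213171) ≈ 1.0595e-6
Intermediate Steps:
Function('H')(t) = Mul(-1, Pow(t, -1))
Function('r')(R) = Rational(-1, 14) (Function('r')(R) = Pow(Add(-13, Mul(-1, Pow(Mul(R, Pow(R, -1)), -1))), -1) = Pow(Add(-13, Mul(-1, Pow(1, -1))), -1) = Pow(Add(-13, Mul(-1, 1)), -1) = Pow(Add(-13, -1), -1) = Pow(-14, -1) = Rational(-1, 14))
Function('G')(h) = Rational(-1, 14)
Pow(Add(Function('G')(Function('A')(15)), 943798), -1) = Pow(Add(Rational(-1, 14), 943798), -1) = Pow(Rational(13213171, 14), -1) = Rational(14, 13213171)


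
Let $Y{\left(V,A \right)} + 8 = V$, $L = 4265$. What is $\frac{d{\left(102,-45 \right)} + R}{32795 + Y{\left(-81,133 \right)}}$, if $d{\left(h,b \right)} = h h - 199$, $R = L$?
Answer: $\frac{7235}{16353} \approx 0.44243$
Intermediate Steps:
$Y{\left(V,A \right)} = -8 + V$
$R = 4265$
$d{\left(h,b \right)} = -199 + h^{2}$ ($d{\left(h,b \right)} = h^{2} - 199 = -199 + h^{2}$)
$\frac{d{\left(102,-45 \right)} + R}{32795 + Y{\left(-81,133 \right)}} = \frac{\left(-199 + 102^{2}\right) + 4265}{32795 - 89} = \frac{\left(-199 + 10404\right) + 4265}{32795 - 89} = \frac{10205 + 4265}{32706} = 14470 \cdot \frac{1}{32706} = \frac{7235}{16353}$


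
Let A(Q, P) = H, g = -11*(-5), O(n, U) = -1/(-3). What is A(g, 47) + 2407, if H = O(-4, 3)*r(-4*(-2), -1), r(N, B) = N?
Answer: 7229/3 ≈ 2409.7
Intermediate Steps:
O(n, U) = ⅓ (O(n, U) = -1*(-⅓) = ⅓)
g = 55
H = 8/3 (H = (-4*(-2))/3 = (⅓)*8 = 8/3 ≈ 2.6667)
A(Q, P) = 8/3
A(g, 47) + 2407 = 8/3 + 2407 = 7229/3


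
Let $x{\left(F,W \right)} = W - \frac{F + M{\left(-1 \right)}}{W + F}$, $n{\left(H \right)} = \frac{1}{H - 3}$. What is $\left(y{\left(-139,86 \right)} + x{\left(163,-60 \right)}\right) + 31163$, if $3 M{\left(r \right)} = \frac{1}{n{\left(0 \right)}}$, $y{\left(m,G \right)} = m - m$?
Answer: $\frac{3203447}{103} \approx 31101.0$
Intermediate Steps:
$n{\left(H \right)} = \frac{1}{-3 + H}$
$y{\left(m,G \right)} = 0$
$M{\left(r \right)} = -1$ ($M{\left(r \right)} = \frac{1}{3 \frac{1}{-3 + 0}} = \frac{1}{3 \frac{1}{-3}} = \frac{1}{3 \left(- \frac{1}{3}\right)} = \frac{1}{3} \left(-3\right) = -1$)
$x{\left(F,W \right)} = W - \frac{-1 + F}{F + W}$ ($x{\left(F,W \right)} = W - \frac{F - 1}{W + F} = W - \frac{-1 + F}{F + W}$)
$\left(y{\left(-139,86 \right)} + x{\left(163,-60 \right)}\right) + 31163 = \left(0 + \frac{1 + \left(-60\right)^{2} - 163 + 163 \left(-60\right)}{163 - 60}\right) + 31163 = \left(0 + \frac{1 + 3600 - 163 - 9780}{103}\right) + 31163 = \left(0 + \frac{1}{103} \left(-6342\right)\right) + 31163 = \left(0 - \frac{6342}{103}\right) + 31163 = - \frac{6342}{103} + 31163 = \frac{3203447}{103}$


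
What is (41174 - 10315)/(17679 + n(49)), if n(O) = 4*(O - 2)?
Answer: 30859/17867 ≈ 1.7271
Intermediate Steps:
n(O) = -8 + 4*O (n(O) = 4*(-2 + O) = -8 + 4*O)
(41174 - 10315)/(17679 + n(49)) = (41174 - 10315)/(17679 + (-8 + 4*49)) = 30859/(17679 + (-8 + 196)) = 30859/(17679 + 188) = 30859/17867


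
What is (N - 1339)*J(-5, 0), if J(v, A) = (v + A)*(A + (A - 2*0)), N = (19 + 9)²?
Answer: 0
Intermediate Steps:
N = 784 (N = 28² = 784)
J(v, A) = 2*A*(A + v) (J(v, A) = (A + v)*(A + (A + 0)) = (A + v)*(A + A) = (A + v)*(2*A) = 2*A*(A + v))
(N - 1339)*J(-5, 0) = (784 - 1339)*(2*0*(0 - 5)) = -1110*0*(-5) = -555*0 = 0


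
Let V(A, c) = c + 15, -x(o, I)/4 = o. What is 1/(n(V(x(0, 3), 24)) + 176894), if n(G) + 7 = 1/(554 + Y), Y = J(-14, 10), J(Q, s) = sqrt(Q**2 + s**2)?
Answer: 54237092494/9593836677981577 + 2*sqrt(74)/9593836677981577 ≈ 5.6533e-6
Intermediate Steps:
x(o, I) = -4*o
Y = 2*sqrt(74) (Y = sqrt((-14)**2 + 10**2) = sqrt(196 + 100) = sqrt(296) = 2*sqrt(74) ≈ 17.205)
V(A, c) = 15 + c
n(G) = -7 + 1/(554 + 2*sqrt(74))
1/(n(V(x(0, 3), 24)) + 176894) = 1/((-1072893/153310 - sqrt(74)/153310) + 176894) = 1/(27118546247/153310 - sqrt(74)/153310)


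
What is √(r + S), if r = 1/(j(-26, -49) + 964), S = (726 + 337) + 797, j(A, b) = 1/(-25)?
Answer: √1080217552335/24099 ≈ 43.128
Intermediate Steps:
j(A, b) = -1/25
S = 1860 (S = 1063 + 797 = 1860)
r = 25/24099 (r = 1/(-1/25 + 964) = 1/(24099/25) = 25/24099 ≈ 0.0010374)
√(r + S) = √(25/24099 + 1860) = √(44824165/24099) = √1080217552335/24099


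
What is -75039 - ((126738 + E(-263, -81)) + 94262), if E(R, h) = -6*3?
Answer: -296021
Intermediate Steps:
E(R, h) = -18
-75039 - ((126738 + E(-263, -81)) + 94262) = -75039 - ((126738 - 18) + 94262) = -75039 - (126720 + 94262) = -75039 - 1*220982 = -75039 - 220982 = -296021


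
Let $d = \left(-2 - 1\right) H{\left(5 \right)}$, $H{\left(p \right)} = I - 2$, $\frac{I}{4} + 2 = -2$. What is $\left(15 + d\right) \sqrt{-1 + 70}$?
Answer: $69 \sqrt{69} \approx 573.16$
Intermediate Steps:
$I = -16$ ($I = -8 + 4 \left(-2\right) = -8 - 8 = -16$)
$H{\left(p \right)} = -18$ ($H{\left(p \right)} = -16 - 2 = -18$)
$d = 54$ ($d = \left(-2 - 1\right) \left(-18\right) = \left(-3\right) \left(-18\right) = 54$)
$\left(15 + d\right) \sqrt{-1 + 70} = \left(15 + 54\right) \sqrt{-1 + 70} = 69 \sqrt{69}$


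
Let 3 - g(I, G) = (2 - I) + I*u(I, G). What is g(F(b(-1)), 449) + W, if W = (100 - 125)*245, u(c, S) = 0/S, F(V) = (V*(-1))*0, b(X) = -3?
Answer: -6124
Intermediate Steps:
F(V) = 0 (F(V) = -V*0 = 0)
u(c, S) = 0
W = -6125 (W = -25*245 = -6125)
g(I, G) = 1 + I (g(I, G) = 3 - ((2 - I) + I*0) = 3 - ((2 - I) + 0) = 3 - (2 - I) = 3 + (-2 + I) = 1 + I)
g(F(b(-1)), 449) + W = (1 + 0) - 6125 = 1 - 6125 = -6124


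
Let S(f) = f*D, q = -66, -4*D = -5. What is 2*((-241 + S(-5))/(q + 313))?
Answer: -989/494 ≈ -2.0020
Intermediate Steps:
D = 5/4 (D = -¼*(-5) = 5/4 ≈ 1.2500)
S(f) = 5*f/4 (S(f) = f*(5/4) = 5*f/4)
2*((-241 + S(-5))/(q + 313)) = 2*((-241 + (5/4)*(-5))/(-66 + 313)) = 2*((-241 - 25/4)/247) = 2*(-989/4*1/247) = 2*(-989/988) = -989/494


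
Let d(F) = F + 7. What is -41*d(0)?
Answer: -287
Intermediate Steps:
d(F) = 7 + F
-41*d(0) = -41*(7 + 0) = -41*7 = -287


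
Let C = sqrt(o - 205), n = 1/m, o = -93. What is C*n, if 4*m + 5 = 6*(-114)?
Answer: -4*I*sqrt(298)/689 ≈ -0.10022*I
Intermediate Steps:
m = -689/4 (m = -5/4 + (6*(-114))/4 = -5/4 + (1/4)*(-684) = -5/4 - 171 = -689/4 ≈ -172.25)
n = -4/689 (n = 1/(-689/4) = -4/689 ≈ -0.0058055)
C = I*sqrt(298) (C = sqrt(-93 - 205) = sqrt(-298) = I*sqrt(298) ≈ 17.263*I)
C*n = (I*sqrt(298))*(-4/689) = -4*I*sqrt(298)/689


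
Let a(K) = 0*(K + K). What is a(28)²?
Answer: 0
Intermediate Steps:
a(K) = 0 (a(K) = 0*(2*K) = 0)
a(28)² = 0² = 0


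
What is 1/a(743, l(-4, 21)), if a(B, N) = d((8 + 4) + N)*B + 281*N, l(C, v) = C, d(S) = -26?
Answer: -1/20442 ≈ -4.8919e-5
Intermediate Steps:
a(B, N) = -26*B + 281*N
1/a(743, l(-4, 21)) = 1/(-26*743 + 281*(-4)) = 1/(-19318 - 1124) = 1/(-20442) = -1/20442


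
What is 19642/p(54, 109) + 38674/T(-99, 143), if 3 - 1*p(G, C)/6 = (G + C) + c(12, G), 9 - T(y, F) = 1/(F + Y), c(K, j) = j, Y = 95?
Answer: 5888205743/1374522 ≈ 4283.8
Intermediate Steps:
T(y, F) = 9 - 1/(95 + F) (T(y, F) = 9 - 1/(F + 95) = 9 - 1/(95 + F))
p(G, C) = 18 - 12*G - 6*C (p(G, C) = 18 - 6*((G + C) + G) = 18 - 6*((C + G) + G) = 18 - 6*(C + 2*G) = 18 + (-12*G - 6*C) = 18 - 12*G - 6*C)
19642/p(54, 109) + 38674/T(-99, 143) = 19642/(18 - 12*54 - 6*109) + 38674/(((854 + 9*143)/(95 + 143))) = 19642/(18 - 648 - 654) + 38674/(((854 + 1287)/238)) = 19642/(-1284) + 38674/(((1/238)*2141)) = 19642*(-1/1284) + 38674/(2141/238) = -9821/642 + 38674*(238/2141) = -9821/642 + 9204412/2141 = 5888205743/1374522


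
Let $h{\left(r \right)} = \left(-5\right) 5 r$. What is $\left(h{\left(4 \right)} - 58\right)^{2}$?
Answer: $24964$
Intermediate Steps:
$h{\left(r \right)} = - 25 r$
$\left(h{\left(4 \right)} - 58\right)^{2} = \left(\left(-25\right) 4 - 58\right)^{2} = \left(-100 - 58\right)^{2} = \left(-158\right)^{2} = 24964$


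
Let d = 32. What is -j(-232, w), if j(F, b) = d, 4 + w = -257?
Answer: -32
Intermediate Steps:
w = -261 (w = -4 - 257 = -261)
j(F, b) = 32
-j(-232, w) = -1*32 = -32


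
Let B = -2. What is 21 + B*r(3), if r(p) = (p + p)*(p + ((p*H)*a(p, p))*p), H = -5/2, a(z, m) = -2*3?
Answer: -1635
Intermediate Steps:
a(z, m) = -6
H = -5/2 (H = -5*½ = -5/2 ≈ -2.5000)
r(p) = 2*p*(p + 15*p²) (r(p) = (p + p)*(p + ((p*(-5/2))*(-6))*p) = (2*p)*(p + (-5*p/2*(-6))*p) = (2*p)*(p + (15*p)*p) = (2*p)*(p + 15*p²) = 2*p*(p + 15*p²))
21 + B*r(3) = 21 - 2*3²*(2 + 30*3) = 21 - 18*(2 + 90) = 21 - 18*92 = 21 - 2*828 = 21 - 1656 = -1635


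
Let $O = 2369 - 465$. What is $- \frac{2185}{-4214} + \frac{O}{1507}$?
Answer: $\frac{11316251}{6350498} \approx 1.7819$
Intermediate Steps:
$O = 1904$ ($O = 2369 - 465 = 1904$)
$- \frac{2185}{-4214} + \frac{O}{1507} = - \frac{2185}{-4214} + \frac{1904}{1507} = \left(-2185\right) \left(- \frac{1}{4214}\right) + 1904 \cdot \frac{1}{1507} = \frac{2185}{4214} + \frac{1904}{1507} = \frac{11316251}{6350498}$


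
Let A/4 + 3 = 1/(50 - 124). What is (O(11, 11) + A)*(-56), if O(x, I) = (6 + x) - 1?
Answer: -8176/37 ≈ -220.97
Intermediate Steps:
A = -446/37 (A = -12 + 4/(50 - 124) = -12 + 4/(-74) = -12 + 4*(-1/74) = -12 - 2/37 = -446/37 ≈ -12.054)
O(x, I) = 5 + x
(O(11, 11) + A)*(-56) = ((5 + 11) - 446/37)*(-56) = (16 - 446/37)*(-56) = (146/37)*(-56) = -8176/37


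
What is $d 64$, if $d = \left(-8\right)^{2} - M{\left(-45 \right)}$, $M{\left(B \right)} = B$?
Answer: $6976$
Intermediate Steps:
$d = 109$ ($d = \left(-8\right)^{2} - -45 = 64 + 45 = 109$)
$d 64 = 109 \cdot 64 = 6976$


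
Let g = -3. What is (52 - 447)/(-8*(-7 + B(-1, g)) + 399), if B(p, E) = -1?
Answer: -395/463 ≈ -0.85313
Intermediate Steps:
(52 - 447)/(-8*(-7 + B(-1, g)) + 399) = (52 - 447)/(-8*(-7 - 1) + 399) = -395/(-8*(-8) + 399) = -395/(64 + 399) = -395/463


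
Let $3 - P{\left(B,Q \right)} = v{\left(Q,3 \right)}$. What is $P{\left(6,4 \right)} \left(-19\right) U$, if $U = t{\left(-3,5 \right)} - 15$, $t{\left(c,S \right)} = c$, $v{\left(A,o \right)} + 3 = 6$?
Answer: $0$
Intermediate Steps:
$v{\left(A,o \right)} = 3$ ($v{\left(A,o \right)} = -3 + 6 = 3$)
$P{\left(B,Q \right)} = 0$ ($P{\left(B,Q \right)} = 3 - 3 = 0$)
$U = -18$ ($U = -3 - 15 = -18$)
$P{\left(6,4 \right)} \left(-19\right) U = 0 \left(-19\right) \left(-18\right) = 0 \left(-18\right) = 0$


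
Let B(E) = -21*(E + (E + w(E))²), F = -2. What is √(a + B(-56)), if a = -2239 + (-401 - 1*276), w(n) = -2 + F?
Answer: 2*I*√19335 ≈ 278.1*I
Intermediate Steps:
w(n) = -4 (w(n) = -2 - 2 = -4)
a = -2916 (a = -2239 + (-401 - 276) = -2239 - 677 = -2916)
B(E) = -21*E - 21*(-4 + E)² (B(E) = -21*(E + (E - 4)²) = -21*(E + (-4 + E)²) = -21*E - 21*(-4 + E)²)
√(a + B(-56)) = √(-2916 + (-21*(-56) - 21*(-4 - 56)²)) = √(-2916 + (1176 - 21*(-60)²)) = √(-2916 + (1176 - 21*3600)) = √(-2916 + (1176 - 75600)) = √(-2916 - 74424) = √(-77340) = 2*I*√19335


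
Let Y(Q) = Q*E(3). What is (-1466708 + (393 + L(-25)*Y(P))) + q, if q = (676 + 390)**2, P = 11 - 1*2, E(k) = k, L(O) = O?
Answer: -330634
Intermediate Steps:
P = 9 (P = 11 - 2 = 9)
Y(Q) = 3*Q (Y(Q) = Q*3 = 3*Q)
q = 1136356 (q = 1066**2 = 1136356)
(-1466708 + (393 + L(-25)*Y(P))) + q = (-1466708 + (393 - 75*9)) + 1136356 = (-1466708 + (393 - 25*27)) + 1136356 = (-1466708 + (393 - 675)) + 1136356 = (-1466708 - 282) + 1136356 = -1466990 + 1136356 = -330634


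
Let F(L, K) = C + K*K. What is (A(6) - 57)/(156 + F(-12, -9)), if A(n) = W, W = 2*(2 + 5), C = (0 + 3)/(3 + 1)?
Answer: -172/951 ≈ -0.18086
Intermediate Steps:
C = ¾ (C = 3/4 = 3*(¼) = ¾ ≈ 0.75000)
W = 14 (W = 2*7 = 14)
A(n) = 14
F(L, K) = ¾ + K² (F(L, K) = ¾ + K*K = ¾ + K²)
(A(6) - 57)/(156 + F(-12, -9)) = (14 - 57)/(156 + (¾ + (-9)²)) = -43/(156 + (¾ + 81)) = -43/(156 + 327/4) = -43/951/4 = -43*4/951 = -172/951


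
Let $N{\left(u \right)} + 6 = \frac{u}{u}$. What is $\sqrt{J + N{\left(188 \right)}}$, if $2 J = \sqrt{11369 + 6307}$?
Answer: $\sqrt{-5 + 3 \sqrt{491}} \approx 7.8406$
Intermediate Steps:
$J = 3 \sqrt{491}$ ($J = \frac{\sqrt{11369 + 6307}}{2} = \frac{\sqrt{17676}}{2} = \frac{6 \sqrt{491}}{2} = 3 \sqrt{491} \approx 66.476$)
$N{\left(u \right)} = -5$ ($N{\left(u \right)} = -6 + \frac{u}{u} = -6 + 1 = -5$)
$\sqrt{J + N{\left(188 \right)}} = \sqrt{3 \sqrt{491} - 5} = \sqrt{-5 + 3 \sqrt{491}}$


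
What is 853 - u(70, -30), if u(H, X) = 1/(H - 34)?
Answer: 30707/36 ≈ 852.97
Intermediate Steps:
u(H, X) = 1/(-34 + H)
853 - u(70, -30) = 853 - 1/(-34 + 70) = 853 - 1/36 = 30707/36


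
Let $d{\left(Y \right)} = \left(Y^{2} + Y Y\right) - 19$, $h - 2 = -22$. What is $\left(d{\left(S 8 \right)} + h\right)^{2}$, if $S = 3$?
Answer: $1238769$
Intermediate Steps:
$h = -20$ ($h = 2 - 22 = -20$)
$d{\left(Y \right)} = -19 + 2 Y^{2}$ ($d{\left(Y \right)} = \left(Y^{2} + Y^{2}\right) - 19 = 2 Y^{2} - 19 = -19 + 2 Y^{2}$)
$\left(d{\left(S 8 \right)} + h\right)^{2} = \left(\left(-19 + 2 \left(3 \cdot 8\right)^{2}\right) - 20\right)^{2} = \left(\left(-19 + 2 \cdot 24^{2}\right) - 20\right)^{2} = \left(\left(-19 + 2 \cdot 576\right) - 20\right)^{2} = \left(\left(-19 + 1152\right) - 20\right)^{2} = \left(1133 - 20\right)^{2} = 1113^{2} = 1238769$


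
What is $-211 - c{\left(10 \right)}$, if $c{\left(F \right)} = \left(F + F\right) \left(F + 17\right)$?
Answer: $-751$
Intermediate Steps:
$c{\left(F \right)} = 2 F \left(17 + F\right)$
$-211 - c{\left(10 \right)} = -211 - 2 \cdot 10 \left(17 + 10\right) = -211 - 2 \cdot 10 \cdot 27 = -211 - 540 = -751$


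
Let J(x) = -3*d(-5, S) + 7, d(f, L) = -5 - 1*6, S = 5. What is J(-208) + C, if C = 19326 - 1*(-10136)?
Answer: 29502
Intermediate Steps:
d(f, L) = -11 (d(f, L) = -5 - 6 = -11)
J(x) = 40 (J(x) = -3*(-11) + 7 = 33 + 7 = 40)
C = 29462 (C = 19326 + 10136 = 29462)
J(-208) + C = 40 + 29462 = 29502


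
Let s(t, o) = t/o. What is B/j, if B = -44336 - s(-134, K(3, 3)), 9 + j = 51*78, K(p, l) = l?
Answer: -18982/1701 ≈ -11.159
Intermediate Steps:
j = 3969 (j = -9 + 51*78 = -9 + 3978 = 3969)
B = -132874/3 (B = -44336 - (-134)/3 = -44336 - 1*(-134/3) = -44336 + 134/3 = -132874/3 ≈ -44291.)
B/j = -132874/3/3969 = -132874/3*1/3969 = -18982/1701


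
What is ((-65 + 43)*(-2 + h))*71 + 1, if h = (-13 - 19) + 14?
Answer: 31241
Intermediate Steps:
h = -18 (h = -32 + 14 = -18)
((-65 + 43)*(-2 + h))*71 + 1 = ((-65 + 43)*(-2 - 18))*71 + 1 = -22*(-20)*71 + 1 = 440*71 + 1 = 31240 + 1 = 31241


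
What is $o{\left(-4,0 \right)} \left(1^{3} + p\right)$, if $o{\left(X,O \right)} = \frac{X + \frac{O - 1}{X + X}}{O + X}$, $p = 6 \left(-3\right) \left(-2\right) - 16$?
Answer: $\frac{651}{32} \approx 20.344$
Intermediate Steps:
$p = 20$ ($p = \left(-18\right) \left(-2\right) - 16 = 36 - 16 = 20$)
$o{\left(X,O \right)} = \frac{X + \frac{-1 + O}{2 X}}{O + X}$
$o{\left(-4,0 \right)} \left(1^{3} + p\right) = \frac{-1 + 0 + 2 \left(-4\right)^{2}}{2 \left(-4\right) \left(0 - 4\right)} \left(1^{3} + 20\right) = \frac{1}{2} \left(- \frac{1}{4}\right) \frac{1}{-4} \left(-1 + 0 + 2 \cdot 16\right) \left(1 + 20\right) = \frac{1}{2} \left(- \frac{1}{4}\right) \left(- \frac{1}{4}\right) \left(-1 + 0 + 32\right) 21 = \frac{1}{2} \left(- \frac{1}{4}\right) \left(- \frac{1}{4}\right) 31 \cdot 21 = \frac{31}{32} \cdot 21 = \frac{651}{32}$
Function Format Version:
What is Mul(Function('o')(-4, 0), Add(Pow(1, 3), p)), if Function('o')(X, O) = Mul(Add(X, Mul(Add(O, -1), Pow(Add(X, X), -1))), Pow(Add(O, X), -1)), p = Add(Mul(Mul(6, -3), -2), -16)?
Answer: Rational(651, 32) ≈ 20.344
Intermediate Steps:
p = 20 (p = Add(Mul(-18, -2), -16) = Add(36, -16) = 20)
Function('o')(X, O) = Mul(Pow(Add(O, X), -1), Add(X, Mul(Rational(1, 2), Pow(X, -1), Add(-1, O)))) (Function('o')(X, O) = Mul(Add(X, Mul(Add(-1, O), Pow(Mul(2, X), -1))), Pow(Add(O, X), -1)) = Mul(Add(X, Mul(Add(-1, O), Mul(Rational(1, 2), Pow(X, -1)))), Pow(Add(O, X), -1)) = Mul(Add(X, Mul(Rational(1, 2), Pow(X, -1), Add(-1, O))), Pow(Add(O, X), -1)) = Mul(Pow(Add(O, X), -1), Add(X, Mul(Rational(1, 2), Pow(X, -1), Add(-1, O)))))
Mul(Function('o')(-4, 0), Add(Pow(1, 3), p)) = Mul(Mul(Rational(1, 2), Pow(-4, -1), Pow(Add(0, -4), -1), Add(-1, 0, Mul(2, Pow(-4, 2)))), Add(Pow(1, 3), 20)) = Mul(Mul(Rational(1, 2), Rational(-1, 4), Pow(-4, -1), Add(-1, 0, Mul(2, 16))), Add(1, 20)) = Mul(Mul(Rational(1, 2), Rational(-1, 4), Rational(-1, 4), Add(-1, 0, 32)), 21) = Mul(Mul(Rational(1, 2), Rational(-1, 4), Rational(-1, 4), 31), 21) = Mul(Rational(31, 32), 21) = Rational(651, 32)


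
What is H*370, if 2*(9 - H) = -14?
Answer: 5920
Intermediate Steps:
H = 16 (H = 9 - ½*(-14) = 9 + 7 = 16)
H*370 = 16*370 = 5920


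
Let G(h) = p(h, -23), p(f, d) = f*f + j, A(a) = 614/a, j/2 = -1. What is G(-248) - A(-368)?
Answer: 11316675/184 ≈ 61504.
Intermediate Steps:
j = -2 (j = 2*(-1) = -2)
p(f, d) = -2 + f**2 (p(f, d) = f*f - 2 = f**2 - 2 = -2 + f**2)
G(h) = -2 + h**2
G(-248) - A(-368) = (-2 + (-248)**2) - 614/(-368) = (-2 + 61504) - 614*(-1)/368 = 61502 - 1*(-307/184) = 61502 + 307/184 = 11316675/184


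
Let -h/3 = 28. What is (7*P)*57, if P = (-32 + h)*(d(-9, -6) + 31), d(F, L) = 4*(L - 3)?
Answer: 231420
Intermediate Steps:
d(F, L) = -12 + 4*L (d(F, L) = 4*(-3 + L) = -12 + 4*L)
h = -84 (h = -3*28 = -84)
P = 580 (P = (-32 - 84)*((-12 + 4*(-6)) + 31) = -116*((-12 - 24) + 31) = -116*(-36 + 31) = -116*(-5) = 580)
(7*P)*57 = (7*580)*57 = 4060*57 = 231420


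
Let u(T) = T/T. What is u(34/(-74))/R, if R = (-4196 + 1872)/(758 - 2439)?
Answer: 1681/2324 ≈ 0.72332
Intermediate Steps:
u(T) = 1
R = 2324/1681 (R = -2324/(-1681) = -2324*(-1/1681) = 2324/1681 ≈ 1.3825)
u(34/(-74))/R = 1/(2324/1681) = 1*(1681/2324) = 1681/2324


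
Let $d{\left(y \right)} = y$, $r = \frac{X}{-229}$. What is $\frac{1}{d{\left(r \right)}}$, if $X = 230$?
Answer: $- \frac{229}{230} \approx -0.99565$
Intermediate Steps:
$r = - \frac{230}{229}$ ($r = \frac{230}{-229} = 230 \left(- \frac{1}{229}\right) = - \frac{230}{229} \approx -1.0044$)
$\frac{1}{d{\left(r \right)}} = \frac{1}{- \frac{230}{229}} = - \frac{229}{230}$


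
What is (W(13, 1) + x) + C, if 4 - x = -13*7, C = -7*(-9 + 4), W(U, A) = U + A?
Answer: 144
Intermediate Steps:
W(U, A) = A + U
C = 35 (C = -7*(-5) = 35)
x = 95 (x = 4 - (-13)*7 = 4 - 1*(-91) = 4 + 91 = 95)
(W(13, 1) + x) + C = ((1 + 13) + 95) + 35 = (14 + 95) + 35 = 109 + 35 = 144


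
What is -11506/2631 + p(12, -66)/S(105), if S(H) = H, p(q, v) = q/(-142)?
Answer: -28597672/6538035 ≈ -4.3740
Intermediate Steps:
p(q, v) = -q/142 (p(q, v) = q*(-1/142) = -q/142)
-11506/2631 + p(12, -66)/S(105) = -11506/2631 - 1/142*12/105 = -11506*1/2631 - 6/71*1/105 = -11506/2631 - 2/2485 = -28597672/6538035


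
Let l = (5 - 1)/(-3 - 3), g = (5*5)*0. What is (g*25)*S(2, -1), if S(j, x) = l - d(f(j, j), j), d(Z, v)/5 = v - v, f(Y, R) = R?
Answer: 0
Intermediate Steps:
d(Z, v) = 0 (d(Z, v) = 5*(v - v) = 5*0 = 0)
g = 0 (g = 25*0 = 0)
l = -2/3 (l = 4/(-6) = 4*(-1/6) = -2/3 ≈ -0.66667)
S(j, x) = -2/3 (S(j, x) = -2/3 - 1*0 = -2/3 + 0 = -2/3)
(g*25)*S(2, -1) = (0*25)*(-2/3) = 0*(-2/3) = 0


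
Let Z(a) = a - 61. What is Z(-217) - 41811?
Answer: -42089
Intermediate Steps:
Z(a) = -61 + a
Z(-217) - 41811 = (-61 - 217) - 41811 = -278 - 41811 = -42089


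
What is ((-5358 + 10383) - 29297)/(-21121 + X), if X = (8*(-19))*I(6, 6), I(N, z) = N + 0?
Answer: 24272/22033 ≈ 1.1016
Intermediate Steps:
I(N, z) = N
X = -912 (X = (8*(-19))*6 = -152*6 = -912)
((-5358 + 10383) - 29297)/(-21121 + X) = ((-5358 + 10383) - 29297)/(-21121 - 912) = (5025 - 29297)/(-22033) = -24272*(-1/22033) = 24272/22033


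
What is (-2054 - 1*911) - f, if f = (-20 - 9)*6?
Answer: -2791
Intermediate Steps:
f = -174 (f = -29*6 = -174)
(-2054 - 1*911) - f = (-2054 - 1*911) - 1*(-174) = (-2054 - 911) + 174 = -2965 + 174 = -2791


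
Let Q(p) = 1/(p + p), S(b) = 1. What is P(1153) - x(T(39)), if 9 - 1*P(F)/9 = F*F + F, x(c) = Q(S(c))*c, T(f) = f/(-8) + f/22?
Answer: -2107595679/176 ≈ -1.1975e+7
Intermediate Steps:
Q(p) = 1/(2*p)
T(f) = -7*f/88 (T(f) = f*(-⅛) + f*(1/22) = -f/8 + f/22 = -7*f/88)
x(c) = c/2 (x(c) = ((½)/1)*c = ((½)*1)*c = c/2)
P(F) = 81 - 9*F - 9*F² (P(F) = 81 - 9*(F*F + F) = 81 - 9*(F² + F) = 81 - 9*(F + F²) = 81 + (-9*F - 9*F²) = 81 - 9*F - 9*F²)
P(1153) - x(T(39)) = (81 - 9*1153 - 9*1153²) - (-7/88*39)/2 = (81 - 10377 - 9*1329409) - (-273)/(2*88) = (81 - 10377 - 11964681) - 1*(-273/176) = -11974977 + 273/176 = -2107595679/176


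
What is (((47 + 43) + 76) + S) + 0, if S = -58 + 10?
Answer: 118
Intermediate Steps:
S = -48
(((47 + 43) + 76) + S) + 0 = (((47 + 43) + 76) - 48) + 0 = ((90 + 76) - 48) + 0 = (166 - 48) + 0 = 118 + 0 = 118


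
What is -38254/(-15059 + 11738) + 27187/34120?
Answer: 1395514507/113312520 ≈ 12.316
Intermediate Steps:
-38254/(-15059 + 11738) + 27187/34120 = -38254/(-3321) + 27187*(1/34120) = -38254*(-1/3321) + 27187/34120 = 38254/3321 + 27187/34120 = 1395514507/113312520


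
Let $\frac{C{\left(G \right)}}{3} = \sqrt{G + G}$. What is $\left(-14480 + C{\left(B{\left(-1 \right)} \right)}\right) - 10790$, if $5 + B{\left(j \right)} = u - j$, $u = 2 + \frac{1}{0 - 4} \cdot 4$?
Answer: $-25270 + 3 i \sqrt{6} \approx -25270.0 + 7.3485 i$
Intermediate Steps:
$u = 1$ ($u = 2 + \frac{1}{-4} \cdot 4 = 2 - 1 = 1$)
$B{\left(j \right)} = -4 - j$ ($B{\left(j \right)} = -5 - \left(-1 + j\right) = -4 - j$)
$C{\left(G \right)} = 3 \sqrt{2} \sqrt{G}$ ($C{\left(G \right)} = 3 \sqrt{G + G} = 3 \sqrt{2 G} = 3 \sqrt{2} \sqrt{G}$)
$\left(-14480 + C{\left(B{\left(-1 \right)} \right)}\right) - 10790 = \left(-14480 + 3 \sqrt{2} \sqrt{-4 - -1}\right) - 10790 = \left(-14480 + 3 \sqrt{2} \sqrt{-4 + 1}\right) - 10790 = \left(-14480 + 3 \sqrt{2} \sqrt{-3}\right) - 10790 = \left(-14480 + 3 \sqrt{2} i \sqrt{3}\right) - 10790 = \left(-14480 + 3 i \sqrt{6}\right) - 10790 = -25270 + 3 i \sqrt{6}$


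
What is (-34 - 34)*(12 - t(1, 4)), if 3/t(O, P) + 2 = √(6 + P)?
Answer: -748 + 34*√10 ≈ -640.48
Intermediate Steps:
t(O, P) = 3/(-2 + √(6 + P))
(-34 - 34)*(12 - t(1, 4)) = (-34 - 34)*(12 - 3/(-2 + √(6 + 4))) = -68*(12 - 3/(-2 + √10)) = -816 + 204/(-2 + √10)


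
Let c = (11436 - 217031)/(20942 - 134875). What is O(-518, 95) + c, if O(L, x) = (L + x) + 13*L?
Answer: -815212886/113933 ≈ -7155.2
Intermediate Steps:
O(L, x) = x + 14*L
c = 205595/113933 (c = -205595/(-113933) = -205595*(-1/113933) = 205595/113933 ≈ 1.8045)
O(-518, 95) + c = (95 + 14*(-518)) + 205595/113933 = (95 - 7252) + 205595/113933 = -7157 + 205595/113933 = -815212886/113933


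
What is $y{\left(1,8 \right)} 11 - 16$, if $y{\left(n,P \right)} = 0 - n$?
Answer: $-27$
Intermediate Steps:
$y{\left(n,P \right)} = - n$
$y{\left(1,8 \right)} 11 - 16 = \left(-1\right) 1 \cdot 11 - 16 = \left(-1\right) 11 - 16 = -11 - 16 = -27$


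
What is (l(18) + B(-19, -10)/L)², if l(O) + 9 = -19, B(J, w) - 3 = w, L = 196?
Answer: 616225/784 ≈ 786.00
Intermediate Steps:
B(J, w) = 3 + w
l(O) = -28 (l(O) = -9 - 19 = -28)
(l(18) + B(-19, -10)/L)² = (-28 + (3 - 10)/196)² = (-28 - 7*1/196)² = (-28 - 1/28)² = (-785/28)² = 616225/784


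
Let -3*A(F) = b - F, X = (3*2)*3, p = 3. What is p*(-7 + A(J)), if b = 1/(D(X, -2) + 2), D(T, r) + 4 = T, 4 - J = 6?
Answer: -369/16 ≈ -23.063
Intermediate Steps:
J = -2 (J = 4 - 1*6 = 4 - 6 = -2)
X = 18 (X = 6*3 = 18)
D(T, r) = -4 + T
b = 1/16 (b = 1/((-4 + 18) + 2) = 1/(14 + 2) = 1/16 ≈ 0.062500)
A(F) = -1/48 + F/3 (A(F) = -(1/16 - F)/3 = -1/48 + F/3)
p*(-7 + A(J)) = 3*(-7 + (-1/48 + (⅓)*(-2))) = 3*(-7 + (-1/48 - ⅔)) = 3*(-7 - 11/16) = 3*(-123/16) = -369/16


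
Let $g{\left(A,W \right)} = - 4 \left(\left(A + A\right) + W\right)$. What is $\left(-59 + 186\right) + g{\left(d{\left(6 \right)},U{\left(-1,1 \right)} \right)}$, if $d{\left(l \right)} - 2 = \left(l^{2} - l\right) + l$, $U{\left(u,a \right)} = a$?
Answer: $-181$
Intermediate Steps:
$d{\left(l \right)} = 2 + l^{2}$ ($d{\left(l \right)} = 2 + \left(\left(l^{2} - l\right) + l\right) = 2 + l^{2}$)
$g{\left(A,W \right)} = - 8 A - 4 W$ ($g{\left(A,W \right)} = - 4 \left(2 A + W\right) = - 4 \left(W + 2 A\right) = - 8 A - 4 W$)
$\left(-59 + 186\right) + g{\left(d{\left(6 \right)},U{\left(-1,1 \right)} \right)} = \left(-59 + 186\right) - \left(4 + 8 \left(2 + 6^{2}\right)\right) = 127 - \left(4 + 8 \left(2 + 36\right)\right) = 127 - 308 = -181$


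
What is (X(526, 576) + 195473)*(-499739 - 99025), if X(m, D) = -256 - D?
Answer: -116544023724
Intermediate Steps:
(X(526, 576) + 195473)*(-499739 - 99025) = ((-256 - 1*576) + 195473)*(-499739 - 99025) = ((-256 - 576) + 195473)*(-598764) = (-832 + 195473)*(-598764) = 194641*(-598764) = -116544023724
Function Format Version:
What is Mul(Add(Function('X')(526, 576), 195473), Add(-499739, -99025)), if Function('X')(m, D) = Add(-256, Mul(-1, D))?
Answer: -116544023724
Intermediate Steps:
Mul(Add(Function('X')(526, 576), 195473), Add(-499739, -99025)) = Mul(Add(Add(-256, Mul(-1, 576)), 195473), Add(-499739, -99025)) = Mul(Add(Add(-256, -576), 195473), -598764) = Mul(Add(-832, 195473), -598764) = Mul(194641, -598764) = -116544023724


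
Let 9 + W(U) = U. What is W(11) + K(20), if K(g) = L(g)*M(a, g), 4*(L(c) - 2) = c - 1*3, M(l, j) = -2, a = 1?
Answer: -21/2 ≈ -10.500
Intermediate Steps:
L(c) = 5/4 + c/4 (L(c) = 2 + (c - 1*3)/4 = 2 + (c - 3)/4 = 2 + (-3 + c)/4 = 2 + (-¾ + c/4) = 5/4 + c/4)
W(U) = -9 + U
K(g) = -5/2 - g/2 (K(g) = (5/4 + g/4)*(-2) = -5/2 - g/2)
W(11) + K(20) = (-9 + 11) + (-5/2 - ½*20) = 2 + (-5/2 - 10) = 2 - 25/2 = -21/2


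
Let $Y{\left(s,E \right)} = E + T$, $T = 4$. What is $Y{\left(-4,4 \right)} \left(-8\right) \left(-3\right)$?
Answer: $192$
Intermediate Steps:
$Y{\left(s,E \right)} = 4 + E$ ($Y{\left(s,E \right)} = E + 4 = 4 + E$)
$Y{\left(-4,4 \right)} \left(-8\right) \left(-3\right) = \left(4 + 4\right) \left(-8\right) \left(-3\right) = 8 \left(-8\right) \left(-3\right) = \left(-64\right) \left(-3\right) = 192$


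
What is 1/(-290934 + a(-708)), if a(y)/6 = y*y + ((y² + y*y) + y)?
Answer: 1/8727570 ≈ 1.1458e-7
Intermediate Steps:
a(y) = 6*y + 18*y² (a(y) = 6*(y*y + ((y² + y*y) + y)) = 6*(y² + ((y² + y²) + y)) = 6*(y² + (2*y² + y)) = 6*(y² + (y + 2*y²)) = 6*(y + 3*y²) = 6*y + 18*y²)
1/(-290934 + a(-708)) = 1/(-290934 + 6*(-708)*(1 + 3*(-708))) = 1/(-290934 + 6*(-708)*(1 - 2124)) = 1/(-290934 + 6*(-708)*(-2123)) = 1/(-290934 + 9018504) = 1/8727570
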